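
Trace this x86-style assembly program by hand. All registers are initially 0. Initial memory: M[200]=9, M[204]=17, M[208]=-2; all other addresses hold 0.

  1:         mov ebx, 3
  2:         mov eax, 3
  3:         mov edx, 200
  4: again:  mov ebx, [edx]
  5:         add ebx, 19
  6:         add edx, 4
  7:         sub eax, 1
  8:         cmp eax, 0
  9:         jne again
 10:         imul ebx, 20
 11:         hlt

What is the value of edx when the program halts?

212

ebx=3
eax=3
edx=200
ebx=M[200]=9
ebx=9+19=28
edx=200+4=204
eax=3-1=2
cmp eax, 0  (cmp 2,0)
jne again: taken
ebx=M[204]=17
ebx=17+19=36
edx=204+4=208
eax=2-1=1
cmp eax, 0  (cmp 1,0)
jne again: taken
ebx=M[208]=-2
ebx=(-2)+19=17
edx=208+4=212
eax=1-1=0
cmp eax, 0  (cmp 0,0)
jne again: not taken
ebx=17*20=340
halt.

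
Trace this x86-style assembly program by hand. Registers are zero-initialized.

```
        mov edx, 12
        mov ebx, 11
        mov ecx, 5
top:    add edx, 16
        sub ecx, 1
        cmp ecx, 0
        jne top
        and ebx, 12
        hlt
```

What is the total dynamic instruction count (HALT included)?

25

after mov edx, 12: edx=12
after mov ebx, 11: ebx=11
after mov ecx, 5: ecx=5
after add edx, 16: edx=12+16=28
after sub ecx, 1: ecx=5-1=4
cmp ecx, 0  (cmp 4,0)
jne top: taken
after add edx, 16: edx=28+16=44
after sub ecx, 1: ecx=4-1=3
cmp ecx, 0  (cmp 3,0)
jne top: taken
after add edx, 16: edx=44+16=60
after sub ecx, 1: ecx=3-1=2
cmp ecx, 0  (cmp 2,0)
jne top: taken
after add edx, 16: edx=60+16=76
after sub ecx, 1: ecx=2-1=1
cmp ecx, 0  (cmp 1,0)
jne top: taken
after add edx, 16: edx=76+16=92
after sub ecx, 1: ecx=1-1=0
cmp ecx, 0  (cmp 0,0)
jne top: not taken
after and ebx, 12: ebx=11&12=8
halt.
Total executed instructions: 25.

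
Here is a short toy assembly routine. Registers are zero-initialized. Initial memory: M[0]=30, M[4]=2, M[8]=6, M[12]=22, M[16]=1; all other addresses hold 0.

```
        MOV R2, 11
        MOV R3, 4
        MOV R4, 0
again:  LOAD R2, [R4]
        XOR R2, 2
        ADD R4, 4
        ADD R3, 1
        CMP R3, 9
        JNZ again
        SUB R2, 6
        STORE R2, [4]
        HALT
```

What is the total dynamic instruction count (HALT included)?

R2=11
R3=4
R4=0
R2=M[0]=30
R2=30^2=28
R4=0+4=4
R3=4+1=5
CMP R3, 9  (cmp 5,9)
JNZ again: taken
R2=M[4]=2
R2=2^2=0
R4=4+4=8
R3=5+1=6
CMP R3, 9  (cmp 6,9)
JNZ again: taken
R2=M[8]=6
R2=6^2=4
R4=8+4=12
R3=6+1=7
CMP R3, 9  (cmp 7,9)
JNZ again: taken
R2=M[12]=22
R2=22^2=20
R4=12+4=16
R3=7+1=8
CMP R3, 9  (cmp 8,9)
JNZ again: taken
R2=M[16]=1
R2=1^2=3
R4=16+4=20
R3=8+1=9
CMP R3, 9  (cmp 9,9)
JNZ again: not taken
R2=3-6=-3
STORE R2, [4] → M[4]=-3
halt.
Total executed instructions: 36.

36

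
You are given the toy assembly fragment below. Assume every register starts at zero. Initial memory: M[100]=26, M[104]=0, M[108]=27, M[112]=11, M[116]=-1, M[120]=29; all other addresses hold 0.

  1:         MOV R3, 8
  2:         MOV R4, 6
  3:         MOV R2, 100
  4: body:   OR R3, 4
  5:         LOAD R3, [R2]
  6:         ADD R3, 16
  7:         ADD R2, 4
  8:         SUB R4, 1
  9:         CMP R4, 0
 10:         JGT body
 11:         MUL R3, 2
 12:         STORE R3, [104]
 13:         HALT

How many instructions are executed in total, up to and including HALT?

MOV R3, 8 → R3=8
MOV R4, 6 → R4=6
MOV R2, 100 → R2=100
OR R3, 4 → R3=8|4=12
LOAD R3, [R2] → R3=M[100]=26
ADD R3, 16 → R3=26+16=42
ADD R2, 4 → R2=100+4=104
SUB R4, 1 → R4=6-1=5
CMP R4, 0  (cmp 5,0)
JGT body: taken
OR R3, 4 → R3=42|4=46
LOAD R3, [R2] → R3=M[104]=0
ADD R3, 16 → R3=0+16=16
ADD R2, 4 → R2=104+4=108
SUB R4, 1 → R4=5-1=4
CMP R4, 0  (cmp 4,0)
JGT body: taken
OR R3, 4 → R3=16|4=20
LOAD R3, [R2] → R3=M[108]=27
ADD R3, 16 → R3=27+16=43
ADD R2, 4 → R2=108+4=112
SUB R4, 1 → R4=4-1=3
CMP R4, 0  (cmp 3,0)
JGT body: taken
OR R3, 4 → R3=43|4=47
LOAD R3, [R2] → R3=M[112]=11
ADD R3, 16 → R3=11+16=27
ADD R2, 4 → R2=112+4=116
SUB R4, 1 → R4=3-1=2
CMP R4, 0  (cmp 2,0)
JGT body: taken
OR R3, 4 → R3=27|4=31
LOAD R3, [R2] → R3=M[116]=-1
ADD R3, 16 → R3=(-1)+16=15
ADD R2, 4 → R2=116+4=120
SUB R4, 1 → R4=2-1=1
CMP R4, 0  (cmp 1,0)
JGT body: taken
OR R3, 4 → R3=15|4=15
LOAD R3, [R2] → R3=M[120]=29
ADD R3, 16 → R3=29+16=45
ADD R2, 4 → R2=120+4=124
SUB R4, 1 → R4=1-1=0
CMP R4, 0  (cmp 0,0)
JGT body: not taken
MUL R3, 2 → R3=45*2=90
STORE R3, [104] → M[104]=90
halt.
Total executed instructions: 48.

48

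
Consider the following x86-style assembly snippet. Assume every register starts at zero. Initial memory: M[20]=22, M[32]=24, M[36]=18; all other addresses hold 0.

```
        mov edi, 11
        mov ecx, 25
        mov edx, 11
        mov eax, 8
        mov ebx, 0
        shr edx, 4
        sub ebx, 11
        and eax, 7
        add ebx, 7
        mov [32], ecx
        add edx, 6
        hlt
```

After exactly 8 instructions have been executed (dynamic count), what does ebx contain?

mov edi, 11 → edi=11
mov ecx, 25 → ecx=25
mov edx, 11 → edx=11
mov eax, 8 → eax=8
mov ebx, 0 → ebx=0
shr edx, 4 → edx=11>>4=0
sub ebx, 11 → ebx=0-11=-11
and eax, 7 → eax=8&7=0
After step 8: ebx = -11.

-11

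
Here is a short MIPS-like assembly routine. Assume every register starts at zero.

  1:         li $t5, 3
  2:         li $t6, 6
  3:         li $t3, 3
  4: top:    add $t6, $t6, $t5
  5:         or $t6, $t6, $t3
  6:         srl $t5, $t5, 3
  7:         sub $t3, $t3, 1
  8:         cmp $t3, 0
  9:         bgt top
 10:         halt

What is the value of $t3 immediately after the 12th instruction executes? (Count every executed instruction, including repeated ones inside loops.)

after li $t5, 3: $t5=3
after li $t6, 6: $t6=6
after li $t3, 3: $t3=3
after add $t6, $t6, $t5: $t6=6+3=9
after or $t6, $t6, $t3: $t6=9|3=11
after srl $t5, $t5, 3: $t5=3>>3=0
after sub $t3, $t3, 1: $t3=3-1=2
cmp $t3, 0  (cmp 2,0)
bgt top: taken
after add $t6, $t6, $t5: $t6=11+0=11
after or $t6, $t6, $t3: $t6=11|2=11
after srl $t5, $t5, 3: $t5=0>>3=0
After step 12: $t3 = 2.

2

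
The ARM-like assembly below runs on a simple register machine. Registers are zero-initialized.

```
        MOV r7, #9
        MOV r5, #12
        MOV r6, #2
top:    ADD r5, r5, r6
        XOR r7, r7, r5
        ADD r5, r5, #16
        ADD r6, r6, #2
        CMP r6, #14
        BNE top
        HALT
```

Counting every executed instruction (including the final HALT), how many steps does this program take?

MOV r7, #9 → r7=9
MOV r5, #12 → r5=12
MOV r6, #2 → r6=2
ADD r5, r5, r6 → r5=12+2=14
XOR r7, r7, r5 → r7=9^14=7
ADD r5, r5, #16 → r5=14+16=30
ADD r6, r6, #2 → r6=2+2=4
CMP r6, #14  (cmp 4,14)
BNE top: taken
ADD r5, r5, r6 → r5=30+4=34
XOR r7, r7, r5 → r7=7^34=37
ADD r5, r5, #16 → r5=34+16=50
ADD r6, r6, #2 → r6=4+2=6
CMP r6, #14  (cmp 6,14)
BNE top: taken
ADD r5, r5, r6 → r5=50+6=56
XOR r7, r7, r5 → r7=37^56=29
ADD r5, r5, #16 → r5=56+16=72
ADD r6, r6, #2 → r6=6+2=8
CMP r6, #14  (cmp 8,14)
BNE top: taken
ADD r5, r5, r6 → r5=72+8=80
XOR r7, r7, r5 → r7=29^80=77
ADD r5, r5, #16 → r5=80+16=96
ADD r6, r6, #2 → r6=8+2=10
CMP r6, #14  (cmp 10,14)
BNE top: taken
ADD r5, r5, r6 → r5=96+10=106
XOR r7, r7, r5 → r7=77^106=39
ADD r5, r5, #16 → r5=106+16=122
ADD r6, r6, #2 → r6=10+2=12
CMP r6, #14  (cmp 12,14)
BNE top: taken
ADD r5, r5, r6 → r5=122+12=134
XOR r7, r7, r5 → r7=39^134=161
ADD r5, r5, #16 → r5=134+16=150
ADD r6, r6, #2 → r6=12+2=14
CMP r6, #14  (cmp 14,14)
BNE top: not taken
halt.
Total executed instructions: 40.

40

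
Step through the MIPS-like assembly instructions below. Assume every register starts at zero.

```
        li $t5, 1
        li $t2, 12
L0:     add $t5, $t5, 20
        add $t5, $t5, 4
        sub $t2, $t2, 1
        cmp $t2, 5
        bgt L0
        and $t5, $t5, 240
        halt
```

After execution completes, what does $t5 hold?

160

li $t5, 1 → $t5=1
li $t2, 12 → $t2=12
add $t5, $t5, 20 → $t5=1+20=21
add $t5, $t5, 4 → $t5=21+4=25
sub $t2, $t2, 1 → $t2=12-1=11
cmp $t2, 5  (cmp 11,5)
bgt L0: taken
add $t5, $t5, 20 → $t5=25+20=45
add $t5, $t5, 4 → $t5=45+4=49
sub $t2, $t2, 1 → $t2=11-1=10
cmp $t2, 5  (cmp 10,5)
bgt L0: taken
add $t5, $t5, 20 → $t5=49+20=69
add $t5, $t5, 4 → $t5=69+4=73
sub $t2, $t2, 1 → $t2=10-1=9
cmp $t2, 5  (cmp 9,5)
bgt L0: taken
add $t5, $t5, 20 → $t5=73+20=93
add $t5, $t5, 4 → $t5=93+4=97
sub $t2, $t2, 1 → $t2=9-1=8
cmp $t2, 5  (cmp 8,5)
bgt L0: taken
add $t5, $t5, 20 → $t5=97+20=117
add $t5, $t5, 4 → $t5=117+4=121
sub $t2, $t2, 1 → $t2=8-1=7
cmp $t2, 5  (cmp 7,5)
bgt L0: taken
add $t5, $t5, 20 → $t5=121+20=141
add $t5, $t5, 4 → $t5=141+4=145
sub $t2, $t2, 1 → $t2=7-1=6
cmp $t2, 5  (cmp 6,5)
bgt L0: taken
add $t5, $t5, 20 → $t5=145+20=165
add $t5, $t5, 4 → $t5=165+4=169
sub $t2, $t2, 1 → $t2=6-1=5
cmp $t2, 5  (cmp 5,5)
bgt L0: not taken
and $t5, $t5, 240 → $t5=169&240=160
halt.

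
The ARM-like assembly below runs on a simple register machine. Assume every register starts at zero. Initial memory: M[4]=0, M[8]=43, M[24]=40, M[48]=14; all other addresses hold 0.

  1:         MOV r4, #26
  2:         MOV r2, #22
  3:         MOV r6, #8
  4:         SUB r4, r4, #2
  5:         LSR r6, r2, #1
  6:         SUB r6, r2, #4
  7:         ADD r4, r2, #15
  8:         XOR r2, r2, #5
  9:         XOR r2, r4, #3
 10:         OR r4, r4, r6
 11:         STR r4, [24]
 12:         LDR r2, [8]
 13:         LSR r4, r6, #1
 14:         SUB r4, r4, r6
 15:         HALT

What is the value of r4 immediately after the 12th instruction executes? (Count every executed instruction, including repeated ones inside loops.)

r4=26
r2=22
r6=8
r4=26-2=24
r6=22>>1=11
r6=22-4=18
r4=22+15=37
r2=22^5=19
r2=37^3=38
r4=37|18=55
STR r4, [24] → M[24]=55
r2=M[8]=43
After step 12: r4 = 55.

55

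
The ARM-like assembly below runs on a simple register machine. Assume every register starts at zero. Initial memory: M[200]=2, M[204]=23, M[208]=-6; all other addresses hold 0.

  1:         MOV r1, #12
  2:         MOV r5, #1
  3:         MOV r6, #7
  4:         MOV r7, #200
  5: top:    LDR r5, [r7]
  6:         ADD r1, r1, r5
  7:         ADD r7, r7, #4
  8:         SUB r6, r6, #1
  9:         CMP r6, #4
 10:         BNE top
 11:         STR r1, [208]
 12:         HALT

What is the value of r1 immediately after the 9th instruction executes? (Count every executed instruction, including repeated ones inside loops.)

14

r1=12
r5=1
r6=7
r7=200
r5=M[200]=2
r1=12+2=14
r7=200+4=204
r6=7-1=6
CMP r6, #4  (cmp 6,4)
After step 9: r1 = 14.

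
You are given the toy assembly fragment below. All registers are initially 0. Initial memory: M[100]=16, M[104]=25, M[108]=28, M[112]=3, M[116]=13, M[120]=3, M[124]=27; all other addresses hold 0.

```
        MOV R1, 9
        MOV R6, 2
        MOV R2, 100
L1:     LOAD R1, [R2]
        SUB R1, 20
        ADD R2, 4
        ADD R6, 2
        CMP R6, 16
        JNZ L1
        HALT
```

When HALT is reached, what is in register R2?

after MOV R1, 9: R1=9
after MOV R6, 2: R6=2
after MOV R2, 100: R2=100
after LOAD R1, [R2]: R1=M[100]=16
after SUB R1, 20: R1=16-20=-4
after ADD R2, 4: R2=100+4=104
after ADD R6, 2: R6=2+2=4
CMP R6, 16  (cmp 4,16)
JNZ L1: taken
after LOAD R1, [R2]: R1=M[104]=25
after SUB R1, 20: R1=25-20=5
after ADD R2, 4: R2=104+4=108
after ADD R6, 2: R6=4+2=6
CMP R6, 16  (cmp 6,16)
JNZ L1: taken
after LOAD R1, [R2]: R1=M[108]=28
after SUB R1, 20: R1=28-20=8
after ADD R2, 4: R2=108+4=112
after ADD R6, 2: R6=6+2=8
CMP R6, 16  (cmp 8,16)
JNZ L1: taken
after LOAD R1, [R2]: R1=M[112]=3
after SUB R1, 20: R1=3-20=-17
after ADD R2, 4: R2=112+4=116
after ADD R6, 2: R6=8+2=10
CMP R6, 16  (cmp 10,16)
JNZ L1: taken
after LOAD R1, [R2]: R1=M[116]=13
after SUB R1, 20: R1=13-20=-7
after ADD R2, 4: R2=116+4=120
after ADD R6, 2: R6=10+2=12
CMP R6, 16  (cmp 12,16)
JNZ L1: taken
after LOAD R1, [R2]: R1=M[120]=3
after SUB R1, 20: R1=3-20=-17
after ADD R2, 4: R2=120+4=124
after ADD R6, 2: R6=12+2=14
CMP R6, 16  (cmp 14,16)
JNZ L1: taken
after LOAD R1, [R2]: R1=M[124]=27
after SUB R1, 20: R1=27-20=7
after ADD R2, 4: R2=124+4=128
after ADD R6, 2: R6=14+2=16
CMP R6, 16  (cmp 16,16)
JNZ L1: not taken
halt.

128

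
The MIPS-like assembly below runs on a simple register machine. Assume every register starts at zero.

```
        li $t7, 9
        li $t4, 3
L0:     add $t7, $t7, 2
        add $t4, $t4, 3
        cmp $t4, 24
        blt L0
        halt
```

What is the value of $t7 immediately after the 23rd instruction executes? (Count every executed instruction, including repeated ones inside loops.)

21

$t7=9
$t4=3
$t7=9+2=11
$t4=3+3=6
cmp $t4, 24  (cmp 6,24)
blt L0: taken
$t7=11+2=13
$t4=6+3=9
cmp $t4, 24  (cmp 9,24)
blt L0: taken
$t7=13+2=15
$t4=9+3=12
cmp $t4, 24  (cmp 12,24)
blt L0: taken
$t7=15+2=17
$t4=12+3=15
cmp $t4, 24  (cmp 15,24)
blt L0: taken
$t7=17+2=19
$t4=15+3=18
cmp $t4, 24  (cmp 18,24)
blt L0: taken
$t7=19+2=21
After step 23: $t7 = 21.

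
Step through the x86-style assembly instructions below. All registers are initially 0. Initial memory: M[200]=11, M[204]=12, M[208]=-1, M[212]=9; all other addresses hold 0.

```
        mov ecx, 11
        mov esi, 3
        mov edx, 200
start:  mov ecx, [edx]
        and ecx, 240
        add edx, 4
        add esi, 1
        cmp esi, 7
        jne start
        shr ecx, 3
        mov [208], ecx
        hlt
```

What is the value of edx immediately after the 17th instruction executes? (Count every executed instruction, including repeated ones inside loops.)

208

ecx=11
esi=3
edx=200
ecx=M[200]=11
ecx=11&240=0
edx=200+4=204
esi=3+1=4
cmp esi, 7  (cmp 4,7)
jne start: taken
ecx=M[204]=12
ecx=12&240=0
edx=204+4=208
esi=4+1=5
cmp esi, 7  (cmp 5,7)
jne start: taken
ecx=M[208]=-1
ecx=(-1)&240=240
After step 17: edx = 208.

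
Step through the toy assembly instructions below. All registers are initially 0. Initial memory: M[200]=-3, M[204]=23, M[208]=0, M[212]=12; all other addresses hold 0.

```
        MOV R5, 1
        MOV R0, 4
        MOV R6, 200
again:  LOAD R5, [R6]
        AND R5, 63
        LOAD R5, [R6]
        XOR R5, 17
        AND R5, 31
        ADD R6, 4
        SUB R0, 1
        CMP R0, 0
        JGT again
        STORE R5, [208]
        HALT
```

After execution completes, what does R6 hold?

216

R5=1
R0=4
R6=200
R5=M[200]=-3
R5=(-3)&63=61
R5=M[200]=-3
R5=(-3)^17=-20
R5=(-20)&31=12
R6=200+4=204
R0=4-1=3
CMP R0, 0  (cmp 3,0)
JGT again: taken
R5=M[204]=23
R5=23&63=23
R5=M[204]=23
R5=23^17=6
R5=6&31=6
R6=204+4=208
R0=3-1=2
CMP R0, 0  (cmp 2,0)
JGT again: taken
R5=M[208]=0
R5=0&63=0
R5=M[208]=0
R5=0^17=17
R5=17&31=17
R6=208+4=212
R0=2-1=1
CMP R0, 0  (cmp 1,0)
JGT again: taken
R5=M[212]=12
R5=12&63=12
R5=M[212]=12
R5=12^17=29
R5=29&31=29
R6=212+4=216
R0=1-1=0
CMP R0, 0  (cmp 0,0)
JGT again: not taken
STORE R5, [208] → M[208]=29
halt.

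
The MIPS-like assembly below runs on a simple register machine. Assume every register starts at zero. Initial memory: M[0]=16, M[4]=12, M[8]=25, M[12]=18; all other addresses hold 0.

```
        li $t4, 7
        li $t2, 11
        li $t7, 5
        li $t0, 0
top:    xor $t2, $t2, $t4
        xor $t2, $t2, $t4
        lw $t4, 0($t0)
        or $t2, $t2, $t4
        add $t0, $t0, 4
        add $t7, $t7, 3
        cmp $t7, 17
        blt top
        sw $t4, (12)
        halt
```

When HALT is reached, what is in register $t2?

31

$t4=7
$t2=11
$t7=5
$t0=0
$t2=11^7=12
$t2=12^7=11
$t4=M[0]=16
$t2=11|16=27
$t0=0+4=4
$t7=5+3=8
cmp $t7, 17  (cmp 8,17)
blt top: taken
$t2=27^16=11
$t2=11^16=27
$t4=M[4]=12
$t2=27|12=31
$t0=4+4=8
$t7=8+3=11
cmp $t7, 17  (cmp 11,17)
blt top: taken
$t2=31^12=19
$t2=19^12=31
$t4=M[8]=25
$t2=31|25=31
$t0=8+4=12
$t7=11+3=14
cmp $t7, 17  (cmp 14,17)
blt top: taken
$t2=31^25=6
$t2=6^25=31
$t4=M[12]=18
$t2=31|18=31
$t0=12+4=16
$t7=14+3=17
cmp $t7, 17  (cmp 17,17)
blt top: not taken
sw $t4, (12) → M[12]=18
halt.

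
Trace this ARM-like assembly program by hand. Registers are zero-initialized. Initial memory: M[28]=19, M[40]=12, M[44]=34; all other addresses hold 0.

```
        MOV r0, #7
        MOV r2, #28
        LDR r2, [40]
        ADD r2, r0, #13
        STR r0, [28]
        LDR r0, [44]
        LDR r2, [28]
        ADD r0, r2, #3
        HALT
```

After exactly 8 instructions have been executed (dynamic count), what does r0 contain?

10

after MOV r0, #7: r0=7
after MOV r2, #28: r2=28
after LDR r2, [40]: r2=M[40]=12
after ADD r2, r0, #13: r2=7+13=20
STR r0, [28] → M[28]=7
after LDR r0, [44]: r0=M[44]=34
after LDR r2, [28]: r2=M[28]=7
after ADD r0, r2, #3: r0=7+3=10
After step 8: r0 = 10.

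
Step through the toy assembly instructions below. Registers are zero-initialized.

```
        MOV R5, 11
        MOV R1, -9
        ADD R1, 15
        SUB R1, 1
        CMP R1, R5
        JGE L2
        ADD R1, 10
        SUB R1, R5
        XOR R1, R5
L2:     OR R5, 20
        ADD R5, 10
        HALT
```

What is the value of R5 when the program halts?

41

R5=11
R1=-9
R1=(-9)+15=6
R1=6-1=5
CMP R1, R5  (cmp 5,11)
JGE L2: not taken
R1=5+10=15
R1=15-11=4
R1=4^11=15
R5=11|20=31
R5=31+10=41
halt.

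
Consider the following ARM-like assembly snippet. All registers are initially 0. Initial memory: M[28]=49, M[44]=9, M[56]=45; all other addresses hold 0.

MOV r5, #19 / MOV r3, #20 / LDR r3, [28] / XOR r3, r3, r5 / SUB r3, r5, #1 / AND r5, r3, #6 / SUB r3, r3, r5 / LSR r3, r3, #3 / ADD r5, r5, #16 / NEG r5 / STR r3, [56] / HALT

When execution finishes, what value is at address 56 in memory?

2

r5=19
r3=20
r3=M[28]=49
r3=49^19=34
r3=19-1=18
r5=18&6=2
r3=18-2=16
r3=16>>3=2
r5=2+16=18
r5=-(18)=-18
STR r3, [56] → M[56]=2
halt.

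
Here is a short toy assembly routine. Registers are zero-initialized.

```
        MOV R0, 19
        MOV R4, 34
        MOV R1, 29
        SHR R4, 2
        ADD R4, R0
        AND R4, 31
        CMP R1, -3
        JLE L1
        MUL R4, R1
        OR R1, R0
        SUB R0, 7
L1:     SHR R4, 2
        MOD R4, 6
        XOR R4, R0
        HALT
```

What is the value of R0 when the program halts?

after MOV R0, 19: R0=19
after MOV R4, 34: R4=34
after MOV R1, 29: R1=29
after SHR R4, 2: R4=34>>2=8
after ADD R4, R0: R4=8+19=27
after AND R4, 31: R4=27&31=27
CMP R1, -3  (cmp 29,-3)
JLE L1: not taken
after MUL R4, R1: R4=27*29=783
after OR R1, R0: R1=29|19=31
after SUB R0, 7: R0=19-7=12
after SHR R4, 2: R4=783>>2=195
after MOD R4, 6: R4=195%6=3
after XOR R4, R0: R4=3^12=15
halt.

12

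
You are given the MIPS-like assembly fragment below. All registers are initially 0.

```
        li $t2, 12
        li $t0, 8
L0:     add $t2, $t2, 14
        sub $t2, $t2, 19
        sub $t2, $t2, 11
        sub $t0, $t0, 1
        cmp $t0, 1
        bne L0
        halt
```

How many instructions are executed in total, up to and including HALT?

45

after li $t2, 12: $t2=12
after li $t0, 8: $t0=8
after add $t2, $t2, 14: $t2=12+14=26
after sub $t2, $t2, 19: $t2=26-19=7
after sub $t2, $t2, 11: $t2=7-11=-4
after sub $t0, $t0, 1: $t0=8-1=7
cmp $t0, 1  (cmp 7,1)
bne L0: taken
after add $t2, $t2, 14: $t2=(-4)+14=10
after sub $t2, $t2, 19: $t2=10-19=-9
after sub $t2, $t2, 11: $t2=(-9)-11=-20
after sub $t0, $t0, 1: $t0=7-1=6
cmp $t0, 1  (cmp 6,1)
bne L0: taken
after add $t2, $t2, 14: $t2=(-20)+14=-6
after sub $t2, $t2, 19: $t2=(-6)-19=-25
after sub $t2, $t2, 11: $t2=(-25)-11=-36
after sub $t0, $t0, 1: $t0=6-1=5
cmp $t0, 1  (cmp 5,1)
bne L0: taken
after add $t2, $t2, 14: $t2=(-36)+14=-22
after sub $t2, $t2, 19: $t2=(-22)-19=-41
after sub $t2, $t2, 11: $t2=(-41)-11=-52
after sub $t0, $t0, 1: $t0=5-1=4
cmp $t0, 1  (cmp 4,1)
bne L0: taken
after add $t2, $t2, 14: $t2=(-52)+14=-38
after sub $t2, $t2, 19: $t2=(-38)-19=-57
after sub $t2, $t2, 11: $t2=(-57)-11=-68
after sub $t0, $t0, 1: $t0=4-1=3
cmp $t0, 1  (cmp 3,1)
bne L0: taken
after add $t2, $t2, 14: $t2=(-68)+14=-54
after sub $t2, $t2, 19: $t2=(-54)-19=-73
after sub $t2, $t2, 11: $t2=(-73)-11=-84
after sub $t0, $t0, 1: $t0=3-1=2
cmp $t0, 1  (cmp 2,1)
bne L0: taken
after add $t2, $t2, 14: $t2=(-84)+14=-70
after sub $t2, $t2, 19: $t2=(-70)-19=-89
after sub $t2, $t2, 11: $t2=(-89)-11=-100
after sub $t0, $t0, 1: $t0=2-1=1
cmp $t0, 1  (cmp 1,1)
bne L0: not taken
halt.
Total executed instructions: 45.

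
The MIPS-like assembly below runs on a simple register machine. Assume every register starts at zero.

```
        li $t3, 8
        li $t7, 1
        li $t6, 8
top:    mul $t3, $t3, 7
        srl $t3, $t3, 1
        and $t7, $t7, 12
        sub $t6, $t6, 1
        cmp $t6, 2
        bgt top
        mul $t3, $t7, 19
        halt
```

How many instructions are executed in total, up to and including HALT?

$t3=8
$t7=1
$t6=8
$t3=8*7=56
$t3=56>>1=28
$t7=1&12=0
$t6=8-1=7
cmp $t6, 2  (cmp 7,2)
bgt top: taken
$t3=28*7=196
$t3=196>>1=98
$t7=0&12=0
$t6=7-1=6
cmp $t6, 2  (cmp 6,2)
bgt top: taken
$t3=98*7=686
$t3=686>>1=343
$t7=0&12=0
$t6=6-1=5
cmp $t6, 2  (cmp 5,2)
bgt top: taken
$t3=343*7=2401
$t3=2401>>1=1200
$t7=0&12=0
$t6=5-1=4
cmp $t6, 2  (cmp 4,2)
bgt top: taken
$t3=1200*7=8400
$t3=8400>>1=4200
$t7=0&12=0
$t6=4-1=3
cmp $t6, 2  (cmp 3,2)
bgt top: taken
$t3=4200*7=29400
$t3=29400>>1=14700
$t7=0&12=0
$t6=3-1=2
cmp $t6, 2  (cmp 2,2)
bgt top: not taken
$t3=0*19=0
halt.
Total executed instructions: 41.

41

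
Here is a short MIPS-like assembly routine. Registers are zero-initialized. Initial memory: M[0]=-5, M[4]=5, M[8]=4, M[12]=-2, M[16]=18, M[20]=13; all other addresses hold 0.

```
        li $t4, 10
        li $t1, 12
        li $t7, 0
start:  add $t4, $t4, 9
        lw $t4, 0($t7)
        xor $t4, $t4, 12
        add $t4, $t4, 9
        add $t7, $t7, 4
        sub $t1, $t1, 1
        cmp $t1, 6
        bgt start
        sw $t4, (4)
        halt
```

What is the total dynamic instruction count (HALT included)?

after li $t4, 10: $t4=10
after li $t1, 12: $t1=12
after li $t7, 0: $t7=0
after add $t4, $t4, 9: $t4=10+9=19
after lw $t4, 0($t7): $t4=M[0]=-5
after xor $t4, $t4, 12: $t4=(-5)^12=-9
after add $t4, $t4, 9: $t4=(-9)+9=0
after add $t7, $t7, 4: $t7=0+4=4
after sub $t1, $t1, 1: $t1=12-1=11
cmp $t1, 6  (cmp 11,6)
bgt start: taken
after add $t4, $t4, 9: $t4=0+9=9
after lw $t4, 0($t7): $t4=M[4]=5
after xor $t4, $t4, 12: $t4=5^12=9
after add $t4, $t4, 9: $t4=9+9=18
after add $t7, $t7, 4: $t7=4+4=8
after sub $t1, $t1, 1: $t1=11-1=10
cmp $t1, 6  (cmp 10,6)
bgt start: taken
after add $t4, $t4, 9: $t4=18+9=27
after lw $t4, 0($t7): $t4=M[8]=4
after xor $t4, $t4, 12: $t4=4^12=8
after add $t4, $t4, 9: $t4=8+9=17
after add $t7, $t7, 4: $t7=8+4=12
after sub $t1, $t1, 1: $t1=10-1=9
cmp $t1, 6  (cmp 9,6)
bgt start: taken
after add $t4, $t4, 9: $t4=17+9=26
after lw $t4, 0($t7): $t4=M[12]=-2
after xor $t4, $t4, 12: $t4=(-2)^12=-14
after add $t4, $t4, 9: $t4=(-14)+9=-5
after add $t7, $t7, 4: $t7=12+4=16
after sub $t1, $t1, 1: $t1=9-1=8
cmp $t1, 6  (cmp 8,6)
bgt start: taken
after add $t4, $t4, 9: $t4=(-5)+9=4
after lw $t4, 0($t7): $t4=M[16]=18
after xor $t4, $t4, 12: $t4=18^12=30
after add $t4, $t4, 9: $t4=30+9=39
after add $t7, $t7, 4: $t7=16+4=20
after sub $t1, $t1, 1: $t1=8-1=7
cmp $t1, 6  (cmp 7,6)
bgt start: taken
after add $t4, $t4, 9: $t4=39+9=48
after lw $t4, 0($t7): $t4=M[20]=13
after xor $t4, $t4, 12: $t4=13^12=1
after add $t4, $t4, 9: $t4=1+9=10
after add $t7, $t7, 4: $t7=20+4=24
after sub $t1, $t1, 1: $t1=7-1=6
cmp $t1, 6  (cmp 6,6)
bgt start: not taken
sw $t4, (4) → M[4]=10
halt.
Total executed instructions: 53.

53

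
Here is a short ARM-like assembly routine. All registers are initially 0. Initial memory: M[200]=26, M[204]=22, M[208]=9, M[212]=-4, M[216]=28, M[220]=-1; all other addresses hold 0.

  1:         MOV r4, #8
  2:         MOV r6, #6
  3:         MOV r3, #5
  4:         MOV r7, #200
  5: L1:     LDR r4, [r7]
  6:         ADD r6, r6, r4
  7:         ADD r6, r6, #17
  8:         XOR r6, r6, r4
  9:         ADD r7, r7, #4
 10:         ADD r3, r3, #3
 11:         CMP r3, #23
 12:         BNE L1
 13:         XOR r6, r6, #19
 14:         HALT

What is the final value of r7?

r4=8
r6=6
r3=5
r7=200
r4=M[200]=26
r6=6+26=32
r6=32+17=49
r6=49^26=43
r7=200+4=204
r3=5+3=8
CMP r3, #23  (cmp 8,23)
BNE L1: taken
r4=M[204]=22
r6=43+22=65
r6=65+17=82
r6=82^22=68
r7=204+4=208
r3=8+3=11
CMP r3, #23  (cmp 11,23)
BNE L1: taken
r4=M[208]=9
r6=68+9=77
r6=77+17=94
r6=94^9=87
r7=208+4=212
r3=11+3=14
CMP r3, #23  (cmp 14,23)
BNE L1: taken
r4=M[212]=-4
r6=87+(-4)=83
r6=83+17=100
r6=100^(-4)=-104
r7=212+4=216
r3=14+3=17
CMP r3, #23  (cmp 17,23)
BNE L1: taken
r4=M[216]=28
r6=(-104)+28=-76
r6=(-76)+17=-59
r6=(-59)^28=-39
r7=216+4=220
r3=17+3=20
CMP r3, #23  (cmp 20,23)
BNE L1: taken
r4=M[220]=-1
r6=(-39)+(-1)=-40
r6=(-40)+17=-23
r6=(-23)^(-1)=22
r7=220+4=224
r3=20+3=23
CMP r3, #23  (cmp 23,23)
BNE L1: not taken
r6=22^19=5
halt.

224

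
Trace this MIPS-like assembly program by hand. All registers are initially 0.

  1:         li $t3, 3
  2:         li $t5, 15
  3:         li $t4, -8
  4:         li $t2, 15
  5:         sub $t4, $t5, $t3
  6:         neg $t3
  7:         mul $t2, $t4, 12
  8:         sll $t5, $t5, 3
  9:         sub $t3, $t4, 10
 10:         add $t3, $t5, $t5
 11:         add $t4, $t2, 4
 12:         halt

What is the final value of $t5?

li $t3, 3 → $t3=3
li $t5, 15 → $t5=15
li $t4, -8 → $t4=-8
li $t2, 15 → $t2=15
sub $t4, $t5, $t3 → $t4=15-3=12
neg $t3 → $t3=-(3)=-3
mul $t2, $t4, 12 → $t2=12*12=144
sll $t5, $t5, 3 → $t5=15<<3=120
sub $t3, $t4, 10 → $t3=12-10=2
add $t3, $t5, $t5 → $t3=120+120=240
add $t4, $t2, 4 → $t4=144+4=148
halt.

120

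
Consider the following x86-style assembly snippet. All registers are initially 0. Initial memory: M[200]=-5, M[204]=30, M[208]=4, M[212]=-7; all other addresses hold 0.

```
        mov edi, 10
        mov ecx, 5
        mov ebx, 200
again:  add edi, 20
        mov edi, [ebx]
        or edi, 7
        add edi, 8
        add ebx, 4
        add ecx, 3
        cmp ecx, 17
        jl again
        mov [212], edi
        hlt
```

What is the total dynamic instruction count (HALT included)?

mov edi, 10 → edi=10
mov ecx, 5 → ecx=5
mov ebx, 200 → ebx=200
add edi, 20 → edi=10+20=30
mov edi, [ebx] → edi=M[200]=-5
or edi, 7 → edi=(-5)|7=-1
add edi, 8 → edi=(-1)+8=7
add ebx, 4 → ebx=200+4=204
add ecx, 3 → ecx=5+3=8
cmp ecx, 17  (cmp 8,17)
jl again: taken
add edi, 20 → edi=7+20=27
mov edi, [ebx] → edi=M[204]=30
or edi, 7 → edi=30|7=31
add edi, 8 → edi=31+8=39
add ebx, 4 → ebx=204+4=208
add ecx, 3 → ecx=8+3=11
cmp ecx, 17  (cmp 11,17)
jl again: taken
add edi, 20 → edi=39+20=59
mov edi, [ebx] → edi=M[208]=4
or edi, 7 → edi=4|7=7
add edi, 8 → edi=7+8=15
add ebx, 4 → ebx=208+4=212
add ecx, 3 → ecx=11+3=14
cmp ecx, 17  (cmp 14,17)
jl again: taken
add edi, 20 → edi=15+20=35
mov edi, [ebx] → edi=M[212]=-7
or edi, 7 → edi=(-7)|7=-1
add edi, 8 → edi=(-1)+8=7
add ebx, 4 → ebx=212+4=216
add ecx, 3 → ecx=14+3=17
cmp ecx, 17  (cmp 17,17)
jl again: not taken
mov [212], edi → M[212]=7
halt.
Total executed instructions: 37.

37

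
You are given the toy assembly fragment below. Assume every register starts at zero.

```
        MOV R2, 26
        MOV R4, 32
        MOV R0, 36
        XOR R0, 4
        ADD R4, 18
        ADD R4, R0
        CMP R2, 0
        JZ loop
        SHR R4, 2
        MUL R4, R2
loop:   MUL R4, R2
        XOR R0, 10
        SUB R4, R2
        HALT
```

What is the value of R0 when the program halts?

42

after MOV R2, 26: R2=26
after MOV R4, 32: R4=32
after MOV R0, 36: R0=36
after XOR R0, 4: R0=36^4=32
after ADD R4, 18: R4=32+18=50
after ADD R4, R0: R4=50+32=82
CMP R2, 0  (cmp 26,0)
JZ loop: not taken
after SHR R4, 2: R4=82>>2=20
after MUL R4, R2: R4=20*26=520
after MUL R4, R2: R4=520*26=13520
after XOR R0, 10: R0=32^10=42
after SUB R4, R2: R4=13520-26=13494
halt.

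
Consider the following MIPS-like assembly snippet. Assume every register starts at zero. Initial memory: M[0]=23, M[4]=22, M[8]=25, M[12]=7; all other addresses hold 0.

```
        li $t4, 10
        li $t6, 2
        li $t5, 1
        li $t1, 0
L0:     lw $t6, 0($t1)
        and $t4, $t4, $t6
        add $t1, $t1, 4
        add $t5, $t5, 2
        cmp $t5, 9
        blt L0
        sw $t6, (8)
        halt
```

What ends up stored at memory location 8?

7

$t4=10
$t6=2
$t5=1
$t1=0
$t6=M[0]=23
$t4=10&23=2
$t1=0+4=4
$t5=1+2=3
cmp $t5, 9  (cmp 3,9)
blt L0: taken
$t6=M[4]=22
$t4=2&22=2
$t1=4+4=8
$t5=3+2=5
cmp $t5, 9  (cmp 5,9)
blt L0: taken
$t6=M[8]=25
$t4=2&25=0
$t1=8+4=12
$t5=5+2=7
cmp $t5, 9  (cmp 7,9)
blt L0: taken
$t6=M[12]=7
$t4=0&7=0
$t1=12+4=16
$t5=7+2=9
cmp $t5, 9  (cmp 9,9)
blt L0: not taken
sw $t6, (8) → M[8]=7
halt.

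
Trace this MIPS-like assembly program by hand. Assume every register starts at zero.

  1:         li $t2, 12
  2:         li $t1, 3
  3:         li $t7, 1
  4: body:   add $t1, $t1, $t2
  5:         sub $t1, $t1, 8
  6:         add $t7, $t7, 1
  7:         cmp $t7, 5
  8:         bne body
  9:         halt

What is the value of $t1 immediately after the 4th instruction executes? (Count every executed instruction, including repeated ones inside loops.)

15

li $t2, 12 → $t2=12
li $t1, 3 → $t1=3
li $t7, 1 → $t7=1
add $t1, $t1, $t2 → $t1=3+12=15
After step 4: $t1 = 15.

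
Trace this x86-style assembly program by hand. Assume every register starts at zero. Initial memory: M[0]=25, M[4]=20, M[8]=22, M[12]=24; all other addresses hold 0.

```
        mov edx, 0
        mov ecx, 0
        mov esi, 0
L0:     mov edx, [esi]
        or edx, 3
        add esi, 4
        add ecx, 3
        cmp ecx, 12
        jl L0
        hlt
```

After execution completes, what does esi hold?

16

after mov edx, 0: edx=0
after mov ecx, 0: ecx=0
after mov esi, 0: esi=0
after mov edx, [esi]: edx=M[0]=25
after or edx, 3: edx=25|3=27
after add esi, 4: esi=0+4=4
after add ecx, 3: ecx=0+3=3
cmp ecx, 12  (cmp 3,12)
jl L0: taken
after mov edx, [esi]: edx=M[4]=20
after or edx, 3: edx=20|3=23
after add esi, 4: esi=4+4=8
after add ecx, 3: ecx=3+3=6
cmp ecx, 12  (cmp 6,12)
jl L0: taken
after mov edx, [esi]: edx=M[8]=22
after or edx, 3: edx=22|3=23
after add esi, 4: esi=8+4=12
after add ecx, 3: ecx=6+3=9
cmp ecx, 12  (cmp 9,12)
jl L0: taken
after mov edx, [esi]: edx=M[12]=24
after or edx, 3: edx=24|3=27
after add esi, 4: esi=12+4=16
after add ecx, 3: ecx=9+3=12
cmp ecx, 12  (cmp 12,12)
jl L0: not taken
halt.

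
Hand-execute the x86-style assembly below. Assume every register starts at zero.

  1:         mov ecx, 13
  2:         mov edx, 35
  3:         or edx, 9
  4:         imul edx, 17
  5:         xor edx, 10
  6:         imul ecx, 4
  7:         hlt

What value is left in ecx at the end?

52

ecx=13
edx=35
edx=35|9=43
edx=43*17=731
edx=731^10=721
ecx=13*4=52
halt.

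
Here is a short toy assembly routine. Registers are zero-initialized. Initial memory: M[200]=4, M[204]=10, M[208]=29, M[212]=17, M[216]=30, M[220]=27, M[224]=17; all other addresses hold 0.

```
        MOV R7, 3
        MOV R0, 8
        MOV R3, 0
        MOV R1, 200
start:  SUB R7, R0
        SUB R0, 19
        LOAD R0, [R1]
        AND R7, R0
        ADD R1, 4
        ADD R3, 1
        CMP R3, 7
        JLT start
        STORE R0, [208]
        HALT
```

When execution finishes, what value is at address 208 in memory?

R7=3
R0=8
R3=0
R1=200
R7=3-8=-5
R0=8-19=-11
R0=M[200]=4
R7=(-5)&4=0
R1=200+4=204
R3=0+1=1
CMP R3, 7  (cmp 1,7)
JLT start: taken
R7=0-4=-4
R0=4-19=-15
R0=M[204]=10
R7=(-4)&10=8
R1=204+4=208
R3=1+1=2
CMP R3, 7  (cmp 2,7)
JLT start: taken
R7=8-10=-2
R0=10-19=-9
R0=M[208]=29
R7=(-2)&29=28
R1=208+4=212
R3=2+1=3
CMP R3, 7  (cmp 3,7)
JLT start: taken
R7=28-29=-1
R0=29-19=10
R0=M[212]=17
R7=(-1)&17=17
R1=212+4=216
R3=3+1=4
CMP R3, 7  (cmp 4,7)
JLT start: taken
R7=17-17=0
R0=17-19=-2
R0=M[216]=30
R7=0&30=0
R1=216+4=220
R3=4+1=5
CMP R3, 7  (cmp 5,7)
JLT start: taken
R7=0-30=-30
R0=30-19=11
R0=M[220]=27
R7=(-30)&27=2
R1=220+4=224
R3=5+1=6
CMP R3, 7  (cmp 6,7)
JLT start: taken
R7=2-27=-25
R0=27-19=8
R0=M[224]=17
R7=(-25)&17=1
R1=224+4=228
R3=6+1=7
CMP R3, 7  (cmp 7,7)
JLT start: not taken
STORE R0, [208] → M[208]=17
halt.

17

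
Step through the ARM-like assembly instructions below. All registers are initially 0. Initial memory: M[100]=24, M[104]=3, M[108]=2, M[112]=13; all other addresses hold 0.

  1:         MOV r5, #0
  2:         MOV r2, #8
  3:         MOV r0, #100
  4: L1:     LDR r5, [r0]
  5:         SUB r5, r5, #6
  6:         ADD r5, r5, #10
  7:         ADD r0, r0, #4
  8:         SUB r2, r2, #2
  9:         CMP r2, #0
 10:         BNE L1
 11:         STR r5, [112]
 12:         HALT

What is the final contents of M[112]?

r5=0
r2=8
r0=100
r5=M[100]=24
r5=24-6=18
r5=18+10=28
r0=100+4=104
r2=8-2=6
CMP r2, #0  (cmp 6,0)
BNE L1: taken
r5=M[104]=3
r5=3-6=-3
r5=(-3)+10=7
r0=104+4=108
r2=6-2=4
CMP r2, #0  (cmp 4,0)
BNE L1: taken
r5=M[108]=2
r5=2-6=-4
r5=(-4)+10=6
r0=108+4=112
r2=4-2=2
CMP r2, #0  (cmp 2,0)
BNE L1: taken
r5=M[112]=13
r5=13-6=7
r5=7+10=17
r0=112+4=116
r2=2-2=0
CMP r2, #0  (cmp 0,0)
BNE L1: not taken
STR r5, [112] → M[112]=17
halt.

17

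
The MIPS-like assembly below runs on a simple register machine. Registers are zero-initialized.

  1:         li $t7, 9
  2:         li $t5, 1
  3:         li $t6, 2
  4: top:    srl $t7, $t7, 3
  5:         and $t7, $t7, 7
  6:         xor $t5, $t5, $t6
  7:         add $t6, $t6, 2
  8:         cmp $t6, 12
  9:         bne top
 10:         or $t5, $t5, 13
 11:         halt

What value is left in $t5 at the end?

$t7=9
$t5=1
$t6=2
$t7=9>>3=1
$t7=1&7=1
$t5=1^2=3
$t6=2+2=4
cmp $t6, 12  (cmp 4,12)
bne top: taken
$t7=1>>3=0
$t7=0&7=0
$t5=3^4=7
$t6=4+2=6
cmp $t6, 12  (cmp 6,12)
bne top: taken
$t7=0>>3=0
$t7=0&7=0
$t5=7^6=1
$t6=6+2=8
cmp $t6, 12  (cmp 8,12)
bne top: taken
$t7=0>>3=0
$t7=0&7=0
$t5=1^8=9
$t6=8+2=10
cmp $t6, 12  (cmp 10,12)
bne top: taken
$t7=0>>3=0
$t7=0&7=0
$t5=9^10=3
$t6=10+2=12
cmp $t6, 12  (cmp 12,12)
bne top: not taken
$t5=3|13=15
halt.

15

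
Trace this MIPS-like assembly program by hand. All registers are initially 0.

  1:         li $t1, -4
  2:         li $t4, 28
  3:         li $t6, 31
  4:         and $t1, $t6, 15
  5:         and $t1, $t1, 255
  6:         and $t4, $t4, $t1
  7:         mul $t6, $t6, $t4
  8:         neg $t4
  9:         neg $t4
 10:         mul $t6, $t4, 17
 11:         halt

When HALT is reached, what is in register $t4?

after li $t1, -4: $t1=-4
after li $t4, 28: $t4=28
after li $t6, 31: $t6=31
after and $t1, $t6, 15: $t1=31&15=15
after and $t1, $t1, 255: $t1=15&255=15
after and $t4, $t4, $t1: $t4=28&15=12
after mul $t6, $t6, $t4: $t6=31*12=372
after neg $t4: $t4=-(12)=-12
after neg $t4: $t4=-(-12)=12
after mul $t6, $t4, 17: $t6=12*17=204
halt.

12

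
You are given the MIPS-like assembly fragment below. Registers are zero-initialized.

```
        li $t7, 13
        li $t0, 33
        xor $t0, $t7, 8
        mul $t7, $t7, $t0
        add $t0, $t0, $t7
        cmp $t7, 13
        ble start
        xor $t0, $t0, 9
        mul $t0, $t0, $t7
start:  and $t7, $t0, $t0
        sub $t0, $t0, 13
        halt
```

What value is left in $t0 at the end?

$t7=13
$t0=33
$t0=13^8=5
$t7=13*5=65
$t0=5+65=70
cmp $t7, 13  (cmp 65,13)
ble start: not taken
$t0=70^9=79
$t0=79*65=5135
$t7=5135&5135=5135
$t0=5135-13=5122
halt.

5122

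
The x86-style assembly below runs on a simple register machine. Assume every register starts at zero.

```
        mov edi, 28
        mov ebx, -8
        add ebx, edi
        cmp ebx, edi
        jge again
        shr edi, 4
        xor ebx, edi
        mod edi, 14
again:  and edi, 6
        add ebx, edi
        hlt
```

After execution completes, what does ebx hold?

21

after mov edi, 28: edi=28
after mov ebx, -8: ebx=-8
after add ebx, edi: ebx=(-8)+28=20
cmp ebx, edi  (cmp 20,28)
jge again: not taken
after shr edi, 4: edi=28>>4=1
after xor ebx, edi: ebx=20^1=21
after mod edi, 14: edi=1%14=1
after and edi, 6: edi=1&6=0
after add ebx, edi: ebx=21+0=21
halt.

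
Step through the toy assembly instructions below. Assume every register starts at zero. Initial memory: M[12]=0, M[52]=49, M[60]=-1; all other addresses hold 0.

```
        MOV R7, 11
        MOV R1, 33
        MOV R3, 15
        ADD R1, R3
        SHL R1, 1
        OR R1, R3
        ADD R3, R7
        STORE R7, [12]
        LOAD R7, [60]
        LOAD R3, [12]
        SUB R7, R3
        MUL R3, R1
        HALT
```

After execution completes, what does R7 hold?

-12

R7=11
R1=33
R3=15
R1=33+15=48
R1=48<<1=96
R1=96|15=111
R3=15+11=26
STORE R7, [12] → M[12]=11
R7=M[60]=-1
R3=M[12]=11
R7=(-1)-11=-12
R3=11*111=1221
halt.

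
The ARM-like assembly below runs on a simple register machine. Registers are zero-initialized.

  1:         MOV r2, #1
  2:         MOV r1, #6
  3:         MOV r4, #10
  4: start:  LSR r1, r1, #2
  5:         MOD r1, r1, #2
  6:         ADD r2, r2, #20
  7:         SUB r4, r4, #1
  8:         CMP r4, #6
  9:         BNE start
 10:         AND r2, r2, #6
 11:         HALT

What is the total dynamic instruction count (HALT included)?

29

after MOV r2, #1: r2=1
after MOV r1, #6: r1=6
after MOV r4, #10: r4=10
after LSR r1, r1, #2: r1=6>>2=1
after MOD r1, r1, #2: r1=1%2=1
after ADD r2, r2, #20: r2=1+20=21
after SUB r4, r4, #1: r4=10-1=9
CMP r4, #6  (cmp 9,6)
BNE start: taken
after LSR r1, r1, #2: r1=1>>2=0
after MOD r1, r1, #2: r1=0%2=0
after ADD r2, r2, #20: r2=21+20=41
after SUB r4, r4, #1: r4=9-1=8
CMP r4, #6  (cmp 8,6)
BNE start: taken
after LSR r1, r1, #2: r1=0>>2=0
after MOD r1, r1, #2: r1=0%2=0
after ADD r2, r2, #20: r2=41+20=61
after SUB r4, r4, #1: r4=8-1=7
CMP r4, #6  (cmp 7,6)
BNE start: taken
after LSR r1, r1, #2: r1=0>>2=0
after MOD r1, r1, #2: r1=0%2=0
after ADD r2, r2, #20: r2=61+20=81
after SUB r4, r4, #1: r4=7-1=6
CMP r4, #6  (cmp 6,6)
BNE start: not taken
after AND r2, r2, #6: r2=81&6=0
halt.
Total executed instructions: 29.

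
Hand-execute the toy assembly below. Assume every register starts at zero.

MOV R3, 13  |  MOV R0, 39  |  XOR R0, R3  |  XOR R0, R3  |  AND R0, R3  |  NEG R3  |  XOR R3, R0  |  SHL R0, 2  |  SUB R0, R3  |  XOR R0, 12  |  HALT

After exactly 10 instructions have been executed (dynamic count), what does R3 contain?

-10

MOV R3, 13 → R3=13
MOV R0, 39 → R0=39
XOR R0, R3 → R0=39^13=42
XOR R0, R3 → R0=42^13=39
AND R0, R3 → R0=39&13=5
NEG R3 → R3=-(13)=-13
XOR R3, R0 → R3=(-13)^5=-10
SHL R0, 2 → R0=5<<2=20
SUB R0, R3 → R0=20-(-10)=30
XOR R0, 12 → R0=30^12=18
After step 10: R3 = -10.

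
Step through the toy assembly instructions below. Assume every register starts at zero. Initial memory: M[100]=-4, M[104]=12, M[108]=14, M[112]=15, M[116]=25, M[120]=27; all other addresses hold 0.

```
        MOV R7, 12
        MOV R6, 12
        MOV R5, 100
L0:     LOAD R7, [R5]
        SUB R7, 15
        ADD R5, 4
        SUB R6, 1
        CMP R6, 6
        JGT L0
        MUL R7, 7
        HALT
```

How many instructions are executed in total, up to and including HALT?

R7=12
R6=12
R5=100
R7=M[100]=-4
R7=(-4)-15=-19
R5=100+4=104
R6=12-1=11
CMP R6, 6  (cmp 11,6)
JGT L0: taken
R7=M[104]=12
R7=12-15=-3
R5=104+4=108
R6=11-1=10
CMP R6, 6  (cmp 10,6)
JGT L0: taken
R7=M[108]=14
R7=14-15=-1
R5=108+4=112
R6=10-1=9
CMP R6, 6  (cmp 9,6)
JGT L0: taken
R7=M[112]=15
R7=15-15=0
R5=112+4=116
R6=9-1=8
CMP R6, 6  (cmp 8,6)
JGT L0: taken
R7=M[116]=25
R7=25-15=10
R5=116+4=120
R6=8-1=7
CMP R6, 6  (cmp 7,6)
JGT L0: taken
R7=M[120]=27
R7=27-15=12
R5=120+4=124
R6=7-1=6
CMP R6, 6  (cmp 6,6)
JGT L0: not taken
R7=12*7=84
halt.
Total executed instructions: 41.

41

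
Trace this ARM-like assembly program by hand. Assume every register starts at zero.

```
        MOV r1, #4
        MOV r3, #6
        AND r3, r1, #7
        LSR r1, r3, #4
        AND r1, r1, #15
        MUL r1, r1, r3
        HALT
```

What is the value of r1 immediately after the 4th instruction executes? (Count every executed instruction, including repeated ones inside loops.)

MOV r1, #4 → r1=4
MOV r3, #6 → r3=6
AND r3, r1, #7 → r3=4&7=4
LSR r1, r3, #4 → r1=4>>4=0
After step 4: r1 = 0.

0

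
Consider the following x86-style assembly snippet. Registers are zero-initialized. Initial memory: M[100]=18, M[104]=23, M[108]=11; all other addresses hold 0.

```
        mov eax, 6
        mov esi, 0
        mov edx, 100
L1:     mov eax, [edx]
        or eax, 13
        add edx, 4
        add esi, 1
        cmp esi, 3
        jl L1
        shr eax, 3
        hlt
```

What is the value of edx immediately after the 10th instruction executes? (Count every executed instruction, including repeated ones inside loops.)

eax=6
esi=0
edx=100
eax=M[100]=18
eax=18|13=31
edx=100+4=104
esi=0+1=1
cmp esi, 3  (cmp 1,3)
jl L1: taken
eax=M[104]=23
After step 10: edx = 104.

104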